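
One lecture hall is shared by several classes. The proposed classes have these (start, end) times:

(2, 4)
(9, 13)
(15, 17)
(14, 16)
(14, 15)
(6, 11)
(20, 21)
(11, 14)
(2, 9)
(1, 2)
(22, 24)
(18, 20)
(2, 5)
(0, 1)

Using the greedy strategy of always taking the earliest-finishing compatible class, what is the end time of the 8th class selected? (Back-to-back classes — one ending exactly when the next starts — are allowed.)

20

Order by finish time; keep every interval that doesn't clash with the previous kept one.
Sorted by end: (0,1)  (1,2)  (2,4)  (2,5)  (2,9)  (6,11)  (9,13)  (11,14)  (14,15)  (14,16)  (15,17)  (18,20)  (20,21)  (22,24)
take (0,1); take (1,2); take (2,4); skip (2,9); take (6,11); skip (9,13); take (11,14); take (14,15); skip (14,16); take (15,17); take (18,20); take (20,21); take (22,24).
Selected: (0,1) (1,2) (2,4) (6,11) (11,14) (14,15) (15,17) (18,20) (20,21) (22,24)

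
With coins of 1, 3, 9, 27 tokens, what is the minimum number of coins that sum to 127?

7

127 − 4×27→19 − 2×9→1 − 1×1→0
Total coins = 4 + 2 + 1 = 7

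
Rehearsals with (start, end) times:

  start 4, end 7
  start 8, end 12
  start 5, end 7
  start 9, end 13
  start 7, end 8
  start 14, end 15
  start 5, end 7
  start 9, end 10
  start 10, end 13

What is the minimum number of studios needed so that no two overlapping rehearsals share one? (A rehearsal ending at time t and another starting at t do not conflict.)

3

Count concurrent intervals with a sweep; the peak is the room count.
Events (time:±→running): 4:+→1 5:+→2 5:+→3 … peak 3.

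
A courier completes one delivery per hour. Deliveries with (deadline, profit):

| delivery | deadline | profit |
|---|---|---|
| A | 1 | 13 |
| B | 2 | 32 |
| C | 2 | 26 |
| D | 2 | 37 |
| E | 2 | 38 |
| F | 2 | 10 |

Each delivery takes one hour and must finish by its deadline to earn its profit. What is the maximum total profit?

75

Take jobs in profit order; each goes to the latest open slot no later than its deadline.
By profit: E(d2,38), D(d2,37), B(d2,32), C(d2,26), A(d1,13), F(d2,10)
E→slot 2; D→slot 1; B skipped; C skipped; A skipped; F skipped.
Profit = 37 + 38 = 75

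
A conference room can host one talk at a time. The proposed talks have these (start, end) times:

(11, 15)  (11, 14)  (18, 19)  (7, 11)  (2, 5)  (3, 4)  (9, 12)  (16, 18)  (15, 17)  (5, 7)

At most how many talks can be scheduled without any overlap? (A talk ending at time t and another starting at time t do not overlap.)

By end time: (3,4), (2,5), (5,7), (7,11), (9,12), (11,14), (11,15), (15,17), (16,18), (18,19).
Pick (3,4); next start ≥ 4 → (5,7); next start ≥ 7 → (7,11); next start ≥ 11 → (11,14); next start ≥ 14 → (15,17); next start ≥ 17 → (18,19).
Selected 6 talks.

6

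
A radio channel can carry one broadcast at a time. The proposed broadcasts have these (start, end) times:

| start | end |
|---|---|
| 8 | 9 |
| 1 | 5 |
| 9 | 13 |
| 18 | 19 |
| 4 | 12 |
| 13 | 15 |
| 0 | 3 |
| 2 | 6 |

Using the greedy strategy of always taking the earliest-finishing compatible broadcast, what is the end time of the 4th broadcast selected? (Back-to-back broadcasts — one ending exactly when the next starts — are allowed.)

15

By end time: (0,3), (1,5), (2,6), (8,9), (4,12), (9,13), (13,15), (18,19).
Pick (0,3); next start ≥ 3 → (8,9); next start ≥ 9 → (9,13); next start ≥ 13 → (13,15); next start ≥ 15 → (18,19).
Selected: (0,3) (8,9) (9,13) (13,15) (18,19)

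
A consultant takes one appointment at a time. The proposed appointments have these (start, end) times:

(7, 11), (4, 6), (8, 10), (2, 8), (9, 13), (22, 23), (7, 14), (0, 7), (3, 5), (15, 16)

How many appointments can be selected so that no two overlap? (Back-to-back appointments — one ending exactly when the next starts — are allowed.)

Order by finish time; keep every interval that doesn't clash with the previous kept one.
Sorted by end: (3,5)  (4,6)  (0,7)  (2,8)  (8,10)  (7,11)  (9,13)  (7,14)  (15,16)  (22,23)
take (3,5); take (8,10); skip (7,11); take (15,16); take (22,23).
Selected 4 appointments.

4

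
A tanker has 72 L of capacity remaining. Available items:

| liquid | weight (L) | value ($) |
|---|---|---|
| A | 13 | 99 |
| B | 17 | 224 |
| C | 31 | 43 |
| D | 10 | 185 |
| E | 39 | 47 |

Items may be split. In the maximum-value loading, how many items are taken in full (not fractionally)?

4

Order: D (185/10=18.50) > B (224/17=13.18) > A (99/13=7.62) > C (43/31=1.39) > E (47/39=1.21)
Fill: take D (10 @ 185) → take B (17 @ 224) → take A (13 @ 99) → take C (31 @ 43) → take 1/39 of E → 1.21; 72/72 used.
4 item(s) taken whole; one partial (take 1/39 of E).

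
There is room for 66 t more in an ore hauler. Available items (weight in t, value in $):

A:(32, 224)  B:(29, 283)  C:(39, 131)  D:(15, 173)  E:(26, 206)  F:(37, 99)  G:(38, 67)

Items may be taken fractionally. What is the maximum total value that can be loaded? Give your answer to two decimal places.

Order: D (173/15=11.53) > B (283/29=9.76) > E (206/26=7.92) > A (224/32=7.00) > C (131/39=3.36) > F (99/37=2.68) > G (67/38=1.76)
Fill: take D (15 @ 173) → take B (29 @ 283) → take 22/26 of E → 174.31; 66/66 used.
Total value = 630.31

630.31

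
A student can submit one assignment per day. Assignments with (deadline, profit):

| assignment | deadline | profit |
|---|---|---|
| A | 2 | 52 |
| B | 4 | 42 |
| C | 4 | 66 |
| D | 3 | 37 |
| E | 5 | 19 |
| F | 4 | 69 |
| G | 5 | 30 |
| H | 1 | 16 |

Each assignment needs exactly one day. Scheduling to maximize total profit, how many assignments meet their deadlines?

5

Sort by profit descending; place each in the latest free slot ≤ its deadline.
By profit: F(d4,69), C(d4,66), A(d2,52), B(d4,42), D(d3,37), G(d5,30), E(d5,19), H(d1,16)
F→slot 4; C→slot 3; A→slot 2; B→slot 1; D skipped; G→slot 5; E skipped; H skipped.
5 of 8 scheduled.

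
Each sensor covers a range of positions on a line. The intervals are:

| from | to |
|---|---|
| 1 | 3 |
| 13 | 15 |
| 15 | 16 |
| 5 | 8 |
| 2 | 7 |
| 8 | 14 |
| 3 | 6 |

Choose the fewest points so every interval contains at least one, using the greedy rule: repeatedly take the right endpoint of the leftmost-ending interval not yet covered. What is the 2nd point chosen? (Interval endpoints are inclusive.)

8

Sort by right endpoint; whenever an interval is uncovered, place a point at its right end.
Sorted: [1,3] [3,6] [2,7] [5,8] [8,14] [13,15] [15,16]
{[1,3],[3,6],[2,7]} hit by 3; {[5,8],[8,14]} hit by 8; {[13,15],[15,16]} hit by 15.
Points: 3, 8, 15 (3 total).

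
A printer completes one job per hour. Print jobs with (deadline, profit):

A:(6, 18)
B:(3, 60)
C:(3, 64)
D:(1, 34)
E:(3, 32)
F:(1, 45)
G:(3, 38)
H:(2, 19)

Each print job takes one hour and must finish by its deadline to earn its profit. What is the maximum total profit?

187

Profit order: C=64 B=60 F=45 G=38 D=34 E=32 H=19 A=18
Assign: C→slot 3, B→slot 2, F→slot 1, G skipped, D skipped, E skipped, H skipped, A→slot 6.
Slots: [1:F] [2:B] [3:C] [6:A]
Profit = 45 + 60 + 64 + 18 = 187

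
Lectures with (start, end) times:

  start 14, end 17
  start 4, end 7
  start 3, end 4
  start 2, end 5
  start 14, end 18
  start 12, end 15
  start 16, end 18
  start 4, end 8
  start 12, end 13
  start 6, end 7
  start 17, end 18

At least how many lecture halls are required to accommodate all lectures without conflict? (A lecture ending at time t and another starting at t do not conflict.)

3

Events (time:±→running): 2:+→1 3:+→2 4:-→1 4:+→2 4:+→3 … peak 3.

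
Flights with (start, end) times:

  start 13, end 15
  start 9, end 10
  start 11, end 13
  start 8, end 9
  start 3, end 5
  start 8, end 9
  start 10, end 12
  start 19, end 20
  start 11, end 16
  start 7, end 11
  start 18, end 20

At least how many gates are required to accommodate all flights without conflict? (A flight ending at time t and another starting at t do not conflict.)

Events (time:±→running): 3:+→1 5:-→0 7:+→1 8:+→2 8:+→3 … peak 3.

3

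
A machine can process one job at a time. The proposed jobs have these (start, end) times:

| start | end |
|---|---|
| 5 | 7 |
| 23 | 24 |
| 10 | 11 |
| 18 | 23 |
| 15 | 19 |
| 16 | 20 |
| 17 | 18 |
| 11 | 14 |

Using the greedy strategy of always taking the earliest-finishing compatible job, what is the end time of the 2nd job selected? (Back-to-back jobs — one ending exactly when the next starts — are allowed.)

11

Sorted by end: (5,7)  (10,11)  (11,14)  (17,18)  (15,19)  (16,20)  (18,23)  (23,24)
take (5,7); take (10,11); take (11,14); take (17,18); skip (16,20); take (18,23); take (23,24).
Selected: (5,7) (10,11) (11,14) (17,18) (18,23) (23,24)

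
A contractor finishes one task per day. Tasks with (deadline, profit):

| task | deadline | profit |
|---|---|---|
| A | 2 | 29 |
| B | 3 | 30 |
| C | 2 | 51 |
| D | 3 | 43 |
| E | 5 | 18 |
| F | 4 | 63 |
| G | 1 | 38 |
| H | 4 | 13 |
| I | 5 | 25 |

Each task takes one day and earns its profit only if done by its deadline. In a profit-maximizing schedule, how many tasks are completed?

5

Sort by profit descending; place each in the latest free slot ≤ its deadline.
Profit order: F=63 C=51 D=43 G=38 B=30 A=29 I=25 E=18 H=13
Assign: F→slot 4, C→slot 2, D→slot 3, G→slot 1, B skipped, A skipped, I→slot 5, E skipped, H skipped.
Slots: [1:G] [2:C] [3:D] [4:F] [5:I]
5 of 9 scheduled.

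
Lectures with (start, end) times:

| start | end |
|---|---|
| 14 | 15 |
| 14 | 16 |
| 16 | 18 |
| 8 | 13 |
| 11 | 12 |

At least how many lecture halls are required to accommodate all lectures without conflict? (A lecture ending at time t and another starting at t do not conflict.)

The answer is the maximum number of intervals overlapping at any instant.
starts: [8, 11, 14, 14, 16]
ends:   [12, 13, 15, 16, 18]
s8→1 s11→2  — peak 2.

2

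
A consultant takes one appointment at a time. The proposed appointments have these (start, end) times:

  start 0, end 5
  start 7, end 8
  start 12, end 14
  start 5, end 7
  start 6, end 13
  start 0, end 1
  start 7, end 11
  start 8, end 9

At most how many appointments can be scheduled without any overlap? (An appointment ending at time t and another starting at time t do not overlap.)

5

Order by finish time; keep every interval that doesn't clash with the previous kept one.
Sorted by end: (0,1)  (0,5)  (5,7)  (7,8)  (8,9)  (7,11)  (6,13)  (12,14)
take (0,1); take (5,7); take (7,8); take (8,9); take (12,14).
Selected 5 appointments.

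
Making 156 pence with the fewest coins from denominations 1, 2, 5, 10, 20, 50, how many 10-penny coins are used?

0

Use the largest denomination that fits, subtract, and repeat.
156 = 3×50 + 1×5 + 1×1
Count of 10: 0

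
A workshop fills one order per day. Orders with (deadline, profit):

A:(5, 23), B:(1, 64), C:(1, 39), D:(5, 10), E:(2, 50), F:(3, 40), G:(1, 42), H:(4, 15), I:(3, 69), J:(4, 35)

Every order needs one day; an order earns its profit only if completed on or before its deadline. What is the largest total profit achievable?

241

Profit order: I=69 B=64 E=50 G=42 F=40 C=39 J=35 A=23 H=15 D=10
Assign: I→slot 3, B→slot 1, E→slot 2, G skipped, F skipped, C skipped, J→slot 4, A→slot 5, H skipped, D skipped.
Slots: [1:B] [2:E] [3:I] [4:J] [5:A]
Profit = 64 + 50 + 69 + 35 + 23 = 241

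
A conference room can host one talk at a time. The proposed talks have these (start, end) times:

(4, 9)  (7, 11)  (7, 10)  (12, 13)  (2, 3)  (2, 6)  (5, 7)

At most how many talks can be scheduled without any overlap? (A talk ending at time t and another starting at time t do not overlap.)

4

Sorted by end: (2,3)  (2,6)  (5,7)  (4,9)  (7,10)  (7,11)  (12,13)
take (2,3); take (5,7); skip (4,9); take (7,10); skip (7,11); take (12,13).
Selected 4 talks.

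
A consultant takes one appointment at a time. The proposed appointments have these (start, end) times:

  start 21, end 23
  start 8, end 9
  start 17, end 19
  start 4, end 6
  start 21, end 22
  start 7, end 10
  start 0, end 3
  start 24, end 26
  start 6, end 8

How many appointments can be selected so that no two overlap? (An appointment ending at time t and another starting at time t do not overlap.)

7

Greedy by earliest finish: after sorting by end time, pick each interval compatible with the last pick.
Sorted by end: (0,3)  (4,6)  (6,8)  (8,9)  (7,10)  (17,19)  (21,22)  (21,23)  (24,26)
take (0,3); take (4,6); take (6,8); take (8,9); take (17,19); take (21,22); take (24,26).
Selected 7 appointments.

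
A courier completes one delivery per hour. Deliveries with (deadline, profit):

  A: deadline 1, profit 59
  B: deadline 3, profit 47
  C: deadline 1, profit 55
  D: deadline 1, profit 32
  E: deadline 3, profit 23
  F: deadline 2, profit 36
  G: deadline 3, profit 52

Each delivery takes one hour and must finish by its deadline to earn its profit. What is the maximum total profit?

Take jobs in profit order; each goes to the latest open slot no later than its deadline.
Profit order: A=59 C=55 G=52 B=47 F=36 D=32 E=23
Assign: A→slot 1, C skipped, G→slot 3, B→slot 2, F skipped, D skipped, E skipped.
Slots: [1:A] [2:B] [3:G]
Profit = 59 + 47 + 52 = 158

158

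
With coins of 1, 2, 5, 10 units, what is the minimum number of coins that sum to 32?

Greedy: take as many of the largest coin as possible, then repeat with the remainder.
32 = 3×10 + 1×2
Total coins = 3 + 1 = 4

4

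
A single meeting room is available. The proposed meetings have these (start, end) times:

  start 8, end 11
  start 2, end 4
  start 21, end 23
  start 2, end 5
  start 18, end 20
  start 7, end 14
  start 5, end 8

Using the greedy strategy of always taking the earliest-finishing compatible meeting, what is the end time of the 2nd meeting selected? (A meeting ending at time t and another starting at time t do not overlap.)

Sort by end time and greedily take each interval whose start is ≥ the last chosen end.
Sorted by end: (2,4)  (2,5)  (5,8)  (8,11)  (7,14)  (18,20)  (21,23)
take (2,4); take (5,8); take (8,11); take (18,20); take (21,23).
Selected: (2,4) (5,8) (8,11) (18,20) (21,23)

8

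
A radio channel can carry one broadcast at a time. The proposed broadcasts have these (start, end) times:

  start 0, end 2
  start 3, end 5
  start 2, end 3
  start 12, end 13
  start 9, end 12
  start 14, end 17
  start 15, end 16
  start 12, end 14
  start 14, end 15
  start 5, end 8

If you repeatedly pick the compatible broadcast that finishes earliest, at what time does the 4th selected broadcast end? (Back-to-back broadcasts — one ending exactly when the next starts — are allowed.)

8

By end time: (0,2), (2,3), (3,5), (5,8), (9,12), (12,13), (12,14), (14,15), (15,16), (14,17).
Pick (0,2); next start ≥ 2 → (2,3); next start ≥ 3 → (3,5); next start ≥ 5 → (5,8); next start ≥ 8 → (9,12); next start ≥ 12 → (12,13); next start ≥ 13 → (14,15); next start ≥ 15 → (15,16).
Selected: (0,2) (2,3) (3,5) (5,8) (9,12) (12,13) (14,15) (15,16)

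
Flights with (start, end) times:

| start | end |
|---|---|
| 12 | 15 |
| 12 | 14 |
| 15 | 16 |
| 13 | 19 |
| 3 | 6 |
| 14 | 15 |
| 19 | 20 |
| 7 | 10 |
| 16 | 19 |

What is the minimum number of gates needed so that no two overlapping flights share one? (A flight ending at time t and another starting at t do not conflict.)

3

starts: [3, 7, 12, 12, 13, 14, 15, 16, 19]
ends:   [6, 10, 14, 15, 15, 16, 19, 19, 20]
s3→1 e6→0 s7→1 e10→0 s12→1 s12→2 s13→3  — peak 3.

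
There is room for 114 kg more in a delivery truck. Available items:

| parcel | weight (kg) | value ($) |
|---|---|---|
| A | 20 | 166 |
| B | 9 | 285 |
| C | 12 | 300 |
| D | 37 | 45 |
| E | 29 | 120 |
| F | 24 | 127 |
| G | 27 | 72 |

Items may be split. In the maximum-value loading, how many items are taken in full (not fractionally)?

5

Greedy by value/weight ratio, highest first.
Ratios (sorted): B 31.67, C 25.00, A 8.30, F 5.29, E 4.14, G 2.67, D 1.22
take B (9 @ 285); take C (12 @ 300); take A (20 @ 166); take F (24 @ 127); take E (29 @ 120); take 20/27 of G → 53.33. Capacity used 114/114.
5 item(s) taken whole; one partial (take 20/27 of G).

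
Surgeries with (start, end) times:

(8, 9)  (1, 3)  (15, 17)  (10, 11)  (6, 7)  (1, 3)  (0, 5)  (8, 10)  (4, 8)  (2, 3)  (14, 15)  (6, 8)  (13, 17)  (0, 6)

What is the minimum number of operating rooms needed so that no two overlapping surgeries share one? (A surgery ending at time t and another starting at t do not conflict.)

Events (time:±→running): 0:+→1 0:+→2 1:+→3 1:+→4 2:+→5 … peak 5.

5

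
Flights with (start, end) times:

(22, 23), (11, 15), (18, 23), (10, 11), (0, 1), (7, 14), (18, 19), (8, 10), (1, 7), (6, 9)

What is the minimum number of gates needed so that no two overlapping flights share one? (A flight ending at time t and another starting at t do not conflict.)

3

Events (time:±→running): 0:+→1 1:-→0 1:+→1 6:+→2 7:-→1 7:+→2 8:+→3 … peak 3.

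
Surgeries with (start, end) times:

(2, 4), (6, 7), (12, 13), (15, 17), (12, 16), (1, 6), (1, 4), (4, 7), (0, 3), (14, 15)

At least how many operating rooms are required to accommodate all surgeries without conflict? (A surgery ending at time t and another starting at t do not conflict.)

4

Count concurrent intervals with a sweep; the peak is the room count.
Events (time:±→running): 0:+→1 1:+→2 1:+→3 2:+→4 … peak 4.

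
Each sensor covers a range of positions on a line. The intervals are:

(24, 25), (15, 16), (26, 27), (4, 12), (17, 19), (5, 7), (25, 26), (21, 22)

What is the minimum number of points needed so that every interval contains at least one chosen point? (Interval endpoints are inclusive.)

Sort by right endpoint; whenever an interval is uncovered, place a point at its right end.
Sorted: [5,7] [4,12] [15,16] [17,19] [21,22] [24,25] [25,26] [26,27]
{[5,7],[4,12]} hit by 7; {[15,16]} hit by 16; {[17,19]} hit by 19; {[21,22]} hit by 22; {[24,25],[25,26]} hit by 25; {[26,27]} hit by 27.
Points: 7, 16, 19, 22, 25, 27 (6 total).

6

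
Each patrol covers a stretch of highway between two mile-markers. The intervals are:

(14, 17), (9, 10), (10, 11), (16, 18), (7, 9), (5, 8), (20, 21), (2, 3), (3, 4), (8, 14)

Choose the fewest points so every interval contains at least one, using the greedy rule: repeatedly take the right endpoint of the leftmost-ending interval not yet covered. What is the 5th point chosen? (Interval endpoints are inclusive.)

21

By right end: [2,3]  [3,4]  [5,8]  [7,9]  [9,10]  [10,11]  [8,14]  [14,17]  [16,18]  [20,21]
[2,3] uncovered → point at 3; [5,8] uncovered → point at 8; [9,10] uncovered → point at 10; [14,17] uncovered → point at 17; [20,21] uncovered → point at 21.
Points: 3, 8, 10, 17, 21 (5 total).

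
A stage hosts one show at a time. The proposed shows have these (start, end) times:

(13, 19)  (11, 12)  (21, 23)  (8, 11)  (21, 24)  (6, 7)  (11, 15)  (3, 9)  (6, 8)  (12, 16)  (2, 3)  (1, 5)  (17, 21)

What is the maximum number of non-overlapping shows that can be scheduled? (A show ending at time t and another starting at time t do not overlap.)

Sorted by end: (2,3)  (1,5)  (6,7)  (6,8)  (3,9)  (8,11)  (11,12)  (11,15)  (12,16)  (13,19)  (17,21)  (21,23)  (21,24)
take (2,3); take (6,7); take (8,11); take (11,12); take (12,16); take (17,21); take (21,23).
Selected 7 shows.

7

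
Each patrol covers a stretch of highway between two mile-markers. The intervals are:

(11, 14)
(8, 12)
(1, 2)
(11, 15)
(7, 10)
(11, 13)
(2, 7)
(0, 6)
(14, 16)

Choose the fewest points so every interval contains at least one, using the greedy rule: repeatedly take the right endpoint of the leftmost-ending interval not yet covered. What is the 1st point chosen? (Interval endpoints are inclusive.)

2

Process intervals by earliest right end; each time one isn't hit yet, stab at its right endpoint.
Sorted: [1,2] [0,6] [2,7] [7,10] [8,12] [11,13] [11,14] [11,15] [14,16]
{[1,2],[0,6],[2,7]} hit by 2; {[7,10],[8,12]} hit by 10; {[11,13],[11,14],[11,15]} hit by 13; {[14,16]} hit by 16.
Points: 2, 10, 13, 16 (4 total).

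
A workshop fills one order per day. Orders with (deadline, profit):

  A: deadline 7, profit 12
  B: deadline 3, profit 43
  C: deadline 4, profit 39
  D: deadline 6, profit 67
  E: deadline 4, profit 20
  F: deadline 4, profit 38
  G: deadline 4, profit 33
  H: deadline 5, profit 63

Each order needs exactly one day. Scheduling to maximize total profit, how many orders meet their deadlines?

7

Sort by profit descending; place each in the latest free slot ≤ its deadline.
By profit: D(d6,67), H(d5,63), B(d3,43), C(d4,39), F(d4,38), G(d4,33), E(d4,20), A(d7,12)
D→slot 6; H→slot 5; B→slot 3; C→slot 4; F→slot 2; G→slot 1; E skipped; A→slot 7.
7 of 8 scheduled.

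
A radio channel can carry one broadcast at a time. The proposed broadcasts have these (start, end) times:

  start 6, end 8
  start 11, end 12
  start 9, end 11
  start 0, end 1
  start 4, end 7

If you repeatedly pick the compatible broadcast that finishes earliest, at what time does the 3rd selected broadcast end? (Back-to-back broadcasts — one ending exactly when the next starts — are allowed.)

By end time: (0,1), (4,7), (6,8), (9,11), (11,12).
Pick (0,1); next start ≥ 1 → (4,7); next start ≥ 7 → (9,11); next start ≥ 11 → (11,12).
Selected: (0,1) (4,7) (9,11) (11,12)

11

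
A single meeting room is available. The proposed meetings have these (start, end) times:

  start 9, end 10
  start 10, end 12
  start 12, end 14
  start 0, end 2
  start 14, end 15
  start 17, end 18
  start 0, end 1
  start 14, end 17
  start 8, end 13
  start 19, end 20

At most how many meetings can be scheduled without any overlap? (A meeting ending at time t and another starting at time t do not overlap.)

7

Sort by end time and greedily take each interval whose start is ≥ the last chosen end.
By end time: (0,1), (0,2), (9,10), (10,12), (8,13), (12,14), (14,15), (14,17), (17,18), (19,20).
Pick (0,1); next start ≥ 1 → (9,10); next start ≥ 10 → (10,12); next start ≥ 12 → (12,14); next start ≥ 14 → (14,15); next start ≥ 15 → (17,18); next start ≥ 18 → (19,20).
Selected 7 meetings.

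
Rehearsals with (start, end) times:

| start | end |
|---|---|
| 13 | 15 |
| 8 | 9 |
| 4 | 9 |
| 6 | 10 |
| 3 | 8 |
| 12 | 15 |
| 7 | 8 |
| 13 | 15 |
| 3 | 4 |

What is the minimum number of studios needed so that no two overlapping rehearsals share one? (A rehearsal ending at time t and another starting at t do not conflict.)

The answer is the maximum number of intervals overlapping at any instant.
starts: [3, 3, 4, 6, 7, 8, 12, 13, 13]
ends:   [4, 8, 8, 9, 9, 10, 15, 15, 15]
s3→1 s3→2 e4→1 s4→2 s6→3 s7→4  — peak 4.

4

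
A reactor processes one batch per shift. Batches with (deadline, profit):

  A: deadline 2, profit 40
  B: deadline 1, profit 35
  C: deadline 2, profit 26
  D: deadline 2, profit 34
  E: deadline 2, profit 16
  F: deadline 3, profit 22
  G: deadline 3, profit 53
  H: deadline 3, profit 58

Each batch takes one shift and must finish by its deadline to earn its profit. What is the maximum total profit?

151

Take jobs in profit order; each goes to the latest open slot no later than its deadline.
Profit order: H=58 G=53 A=40 B=35 D=34 C=26 F=22 E=16
Assign: H→slot 3, G→slot 2, A→slot 1, B skipped, D skipped, C skipped, F skipped, E skipped.
Slots: [1:A] [2:G] [3:H]
Profit = 40 + 53 + 58 = 151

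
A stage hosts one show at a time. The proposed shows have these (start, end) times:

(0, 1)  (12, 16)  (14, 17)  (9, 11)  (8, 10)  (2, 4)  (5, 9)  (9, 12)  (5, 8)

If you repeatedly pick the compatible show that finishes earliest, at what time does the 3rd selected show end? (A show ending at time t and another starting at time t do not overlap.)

8

Sorted by end: (0,1)  (2,4)  (5,8)  (5,9)  (8,10)  (9,11)  (9,12)  (12,16)  (14,17)
take (0,1); take (2,4); take (5,8); skip (5,9); take (8,10); skip (9,11); take (12,16).
Selected: (0,1) (2,4) (5,8) (8,10) (12,16)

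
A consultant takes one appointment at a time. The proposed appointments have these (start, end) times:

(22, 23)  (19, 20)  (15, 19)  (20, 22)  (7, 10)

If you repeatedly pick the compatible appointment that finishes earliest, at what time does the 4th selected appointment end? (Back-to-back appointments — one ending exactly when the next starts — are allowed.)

Order by finish time; keep every interval that doesn't clash with the previous kept one.
By end time: (7,10), (15,19), (19,20), (20,22), (22,23).
Pick (7,10); next start ≥ 10 → (15,19); next start ≥ 19 → (19,20); next start ≥ 20 → (20,22); next start ≥ 22 → (22,23).
Selected: (7,10) (15,19) (19,20) (20,22) (22,23)

22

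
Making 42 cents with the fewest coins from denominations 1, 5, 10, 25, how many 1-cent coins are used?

2

Use the largest denomination that fits, subtract, and repeat.
42 − 1×25→17 − 1×10→7 − 1×5→2 − 2×1→0
Count of 1: 2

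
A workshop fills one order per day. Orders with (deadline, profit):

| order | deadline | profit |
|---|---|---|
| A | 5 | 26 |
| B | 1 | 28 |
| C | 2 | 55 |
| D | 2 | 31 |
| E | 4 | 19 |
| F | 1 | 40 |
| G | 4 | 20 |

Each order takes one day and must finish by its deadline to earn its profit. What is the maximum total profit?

160

Profit order: C=55 F=40 D=31 B=28 A=26 G=20 E=19
Assign: C→slot 2, F→slot 1, D skipped, B skipped, A→slot 5, G→slot 4, E→slot 3.
Slots: [1:F] [2:C] [3:E] [4:G] [5:A]
Profit = 40 + 55 + 19 + 20 + 26 = 160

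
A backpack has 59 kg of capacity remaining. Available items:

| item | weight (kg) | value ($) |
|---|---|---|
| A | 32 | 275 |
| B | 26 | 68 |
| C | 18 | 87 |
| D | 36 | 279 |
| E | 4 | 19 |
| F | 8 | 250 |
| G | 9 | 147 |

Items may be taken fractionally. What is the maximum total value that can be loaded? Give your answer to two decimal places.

Greedy by value/weight ratio, highest first.
Ratios (sorted): F 31.25, G 16.33, A 8.59, D 7.75, C 4.83, E 4.75, B 2.62
take F (8 @ 250); take G (9 @ 147); take A (32 @ 275); take 10/36 of D → 77.50. Capacity used 59/59.
Total value = 749.50

749.50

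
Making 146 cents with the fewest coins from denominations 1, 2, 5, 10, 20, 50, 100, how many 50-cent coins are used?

0

Use the largest denomination that fits, subtract, and repeat.
146 = 1×100 + 2×20 + 1×5 + 1×1
Count of 50: 0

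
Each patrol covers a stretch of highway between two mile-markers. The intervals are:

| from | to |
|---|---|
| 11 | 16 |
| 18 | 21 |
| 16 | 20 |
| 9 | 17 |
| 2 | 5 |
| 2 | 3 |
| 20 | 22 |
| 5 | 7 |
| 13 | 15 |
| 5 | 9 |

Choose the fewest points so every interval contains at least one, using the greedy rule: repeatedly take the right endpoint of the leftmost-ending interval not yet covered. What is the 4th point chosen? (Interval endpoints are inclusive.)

20

By right end: [2,3]  [2,5]  [5,7]  [5,9]  [13,15]  [11,16]  [9,17]  [16,20]  [18,21]  [20,22]
[2,3] uncovered → point at 3; [5,7] uncovered → point at 7; [13,15] uncovered → point at 15; [16,20] uncovered → point at 20.
Points: 3, 7, 15, 20 (4 total).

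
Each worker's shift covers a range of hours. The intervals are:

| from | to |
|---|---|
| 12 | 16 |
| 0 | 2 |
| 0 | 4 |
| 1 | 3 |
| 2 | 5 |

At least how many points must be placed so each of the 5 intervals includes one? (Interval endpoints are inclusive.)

2

Sorted: [0,2] [1,3] [0,4] [2,5] [12,16]
{[0,2],[1,3],[0,4],[2,5]} hit by 2; {[12,16]} hit by 16.
Points: 2, 16 (2 total).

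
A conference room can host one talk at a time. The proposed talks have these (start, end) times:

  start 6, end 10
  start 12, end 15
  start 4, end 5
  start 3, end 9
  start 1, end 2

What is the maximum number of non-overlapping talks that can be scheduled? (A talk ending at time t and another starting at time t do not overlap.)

4

Sorted by end: (1,2)  (4,5)  (3,9)  (6,10)  (12,15)
take (1,2); take (4,5); skip (3,9); take (6,10); take (12,15).
Selected 4 talks.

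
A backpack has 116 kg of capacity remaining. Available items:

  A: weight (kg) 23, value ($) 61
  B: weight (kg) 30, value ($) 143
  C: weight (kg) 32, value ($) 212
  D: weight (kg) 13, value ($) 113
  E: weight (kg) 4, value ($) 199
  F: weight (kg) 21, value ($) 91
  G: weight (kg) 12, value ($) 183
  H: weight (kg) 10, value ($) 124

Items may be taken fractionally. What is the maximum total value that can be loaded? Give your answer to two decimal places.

Greedy by value/weight ratio, highest first.
Ratios (sorted): E 49.75, G 15.25, H 12.40, D 8.69, C 6.62, B 4.77, F 4.33, A 2.65
take E (4 @ 199); take G (12 @ 183); take H (10 @ 124); take D (13 @ 113); take C (32 @ 212); take B (30 @ 143); take 15/21 of F → 65.00. Capacity used 116/116.
Total value = 1039.00

1039.00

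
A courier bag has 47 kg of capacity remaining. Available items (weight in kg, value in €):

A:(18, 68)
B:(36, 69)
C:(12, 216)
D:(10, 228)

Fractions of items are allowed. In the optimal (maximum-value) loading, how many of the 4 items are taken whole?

Ratios (sorted): D 22.80, C 18.00, A 3.78, B 1.92
take D (10 @ 228); take C (12 @ 216); take A (18 @ 68); take 7/36 of B → 13.42. Capacity used 47/47.
3 item(s) taken whole; one partial (take 7/36 of B).

3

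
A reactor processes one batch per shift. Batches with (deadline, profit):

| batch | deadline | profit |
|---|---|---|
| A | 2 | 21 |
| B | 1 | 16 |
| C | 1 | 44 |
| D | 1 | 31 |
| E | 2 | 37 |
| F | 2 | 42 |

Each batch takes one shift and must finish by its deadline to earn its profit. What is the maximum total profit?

Sort by profit descending; place each in the latest free slot ≤ its deadline.
By profit: C(d1,44), F(d2,42), E(d2,37), D(d1,31), A(d2,21), B(d1,16)
C→slot 1; F→slot 2; E skipped; D skipped; A skipped; B skipped.
Profit = 44 + 42 = 86

86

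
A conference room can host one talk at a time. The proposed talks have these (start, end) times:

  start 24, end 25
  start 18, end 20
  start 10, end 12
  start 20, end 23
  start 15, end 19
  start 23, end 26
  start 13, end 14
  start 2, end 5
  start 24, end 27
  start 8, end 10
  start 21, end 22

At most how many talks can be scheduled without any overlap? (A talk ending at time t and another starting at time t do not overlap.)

7

Order by finish time; keep every interval that doesn't clash with the previous kept one.
By end time: (2,5), (8,10), (10,12), (13,14), (15,19), (18,20), (21,22), (20,23), (24,25), (23,26), (24,27).
Pick (2,5); next start ≥ 5 → (8,10); next start ≥ 10 → (10,12); next start ≥ 12 → (13,14); next start ≥ 14 → (15,19); next start ≥ 19 → (21,22); next start ≥ 22 → (24,25).
Selected 7 talks.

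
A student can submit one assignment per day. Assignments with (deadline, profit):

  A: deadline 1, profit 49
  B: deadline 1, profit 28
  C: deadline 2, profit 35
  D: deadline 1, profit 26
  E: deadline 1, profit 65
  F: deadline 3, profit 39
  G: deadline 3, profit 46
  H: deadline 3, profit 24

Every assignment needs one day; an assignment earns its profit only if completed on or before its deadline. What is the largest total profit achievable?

Take jobs in profit order; each goes to the latest open slot no later than its deadline.
Profit order: E=65 A=49 G=46 F=39 C=35 B=28 D=26 H=24
Assign: E→slot 1, A skipped, G→slot 3, F→slot 2, C skipped, B skipped, D skipped, H skipped.
Slots: [1:E] [2:F] [3:G]
Profit = 65 + 39 + 46 = 150

150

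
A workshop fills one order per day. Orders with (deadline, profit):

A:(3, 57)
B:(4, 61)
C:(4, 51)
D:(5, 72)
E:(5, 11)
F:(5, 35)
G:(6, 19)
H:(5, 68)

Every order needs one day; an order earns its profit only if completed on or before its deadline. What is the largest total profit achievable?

Sort by profit descending; place each in the latest free slot ≤ its deadline.
Profit order: D=72 H=68 B=61 A=57 C=51 F=35 G=19 E=11
Assign: D→slot 5, H→slot 4, B→slot 3, A→slot 2, C→slot 1, F skipped, G→slot 6, E skipped.
Slots: [1:C] [2:A] [3:B] [4:H] [5:D] [6:G]
Profit = 51 + 57 + 61 + 68 + 72 + 19 = 328

328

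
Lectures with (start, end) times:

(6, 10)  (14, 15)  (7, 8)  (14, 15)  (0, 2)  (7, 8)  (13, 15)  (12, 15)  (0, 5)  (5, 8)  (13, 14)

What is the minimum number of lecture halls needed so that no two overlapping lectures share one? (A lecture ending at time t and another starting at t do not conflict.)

4

starts: [0, 0, 5, 6, 7, 7, 12, 13, 13, 14, 14]
ends:   [2, 5, 8, 8, 8, 10, 14, 15, 15, 15, 15]
s0→1 s0→2 e2→1 e5→0 s5→1 s6→2 s7→3 s7→4  — peak 4.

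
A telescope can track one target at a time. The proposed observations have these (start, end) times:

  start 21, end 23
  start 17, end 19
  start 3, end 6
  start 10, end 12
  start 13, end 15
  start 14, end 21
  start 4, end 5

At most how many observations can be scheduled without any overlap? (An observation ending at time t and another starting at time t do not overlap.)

5

Sort by end time and greedily take each interval whose start is ≥ the last chosen end.
Sorted by end: (4,5)  (3,6)  (10,12)  (13,15)  (17,19)  (14,21)  (21,23)
take (4,5); take (10,12); take (13,15); take (17,19); take (21,23).
Selected 5 observations.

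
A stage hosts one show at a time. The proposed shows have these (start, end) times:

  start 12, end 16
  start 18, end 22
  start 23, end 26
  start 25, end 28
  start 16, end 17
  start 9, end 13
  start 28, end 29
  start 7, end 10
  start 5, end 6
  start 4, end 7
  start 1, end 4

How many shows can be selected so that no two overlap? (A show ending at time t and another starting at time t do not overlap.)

8

Greedy by earliest finish: after sorting by end time, pick each interval compatible with the last pick.
By end time: (1,4), (5,6), (4,7), (7,10), (9,13), (12,16), (16,17), (18,22), (23,26), (25,28), (28,29).
Pick (1,4); next start ≥ 4 → (5,6); next start ≥ 6 → (7,10); next start ≥ 10 → (12,16); next start ≥ 16 → (16,17); next start ≥ 17 → (18,22); next start ≥ 22 → (23,26); next start ≥ 26 → (28,29).
Selected 8 shows.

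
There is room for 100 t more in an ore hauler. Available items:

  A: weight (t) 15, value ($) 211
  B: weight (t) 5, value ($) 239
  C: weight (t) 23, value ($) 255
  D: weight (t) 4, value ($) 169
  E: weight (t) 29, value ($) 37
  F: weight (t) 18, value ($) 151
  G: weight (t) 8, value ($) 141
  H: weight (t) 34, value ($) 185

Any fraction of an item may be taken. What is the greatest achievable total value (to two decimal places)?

1312.91

Ratios (sorted): B 47.80, D 42.25, G 17.62, A 14.07, C 11.09, F 8.39, H 5.44, E 1.28
take B (5 @ 239); take D (4 @ 169); take G (8 @ 141); take A (15 @ 211); take C (23 @ 255); take F (18 @ 151); take 27/34 of H → 146.91. Capacity used 100/100.
Total value = 1312.91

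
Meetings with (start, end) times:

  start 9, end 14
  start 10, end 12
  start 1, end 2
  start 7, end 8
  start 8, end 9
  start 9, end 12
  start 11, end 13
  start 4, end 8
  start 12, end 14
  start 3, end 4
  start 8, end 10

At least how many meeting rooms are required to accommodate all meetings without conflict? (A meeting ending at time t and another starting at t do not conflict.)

4

Count concurrent intervals with a sweep; the peak is the room count.
Events (time:±→running): 1:+→1 2:-→0 3:+→1 4:-→0 4:+→1 7:+→2 8:-→1 8:-→0 8:+→1 8:+→2 9:-→1 9:+→2 9:+→3 10:-→2 10:+→3 11:+→4 … peak 4.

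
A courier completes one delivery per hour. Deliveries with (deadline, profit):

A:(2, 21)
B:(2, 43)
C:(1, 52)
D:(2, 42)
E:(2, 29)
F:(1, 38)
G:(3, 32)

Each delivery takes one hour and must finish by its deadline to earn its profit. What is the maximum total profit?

127

Take jobs in profit order; each goes to the latest open slot no later than its deadline.
By profit: C(d1,52), B(d2,43), D(d2,42), F(d1,38), G(d3,32), E(d2,29), A(d2,21)
C→slot 1; B→slot 2; D skipped; F skipped; G→slot 3; E skipped; A skipped.
Profit = 52 + 43 + 32 = 127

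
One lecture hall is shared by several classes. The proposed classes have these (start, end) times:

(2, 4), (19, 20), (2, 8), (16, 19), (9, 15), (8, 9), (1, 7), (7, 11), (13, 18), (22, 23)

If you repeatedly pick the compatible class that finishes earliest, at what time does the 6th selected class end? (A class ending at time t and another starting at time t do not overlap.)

Sort by end time and greedily take each interval whose start is ≥ the last chosen end.
By end time: (2,4), (1,7), (2,8), (8,9), (7,11), (9,15), (13,18), (16,19), (19,20), (22,23).
Pick (2,4); next start ≥ 4 → (8,9); next start ≥ 9 → (9,15); next start ≥ 15 → (16,19); next start ≥ 19 → (19,20); next start ≥ 20 → (22,23).
Selected: (2,4) (8,9) (9,15) (16,19) (19,20) (22,23)

23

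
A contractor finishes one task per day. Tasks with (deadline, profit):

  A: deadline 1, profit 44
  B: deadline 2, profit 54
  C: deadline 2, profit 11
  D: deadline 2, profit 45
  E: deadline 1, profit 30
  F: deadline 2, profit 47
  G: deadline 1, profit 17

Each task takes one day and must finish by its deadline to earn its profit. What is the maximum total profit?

101

Profit order: B=54 F=47 D=45 A=44 E=30 G=17 C=11
Assign: B→slot 2, F→slot 1, D skipped, A skipped, E skipped, G skipped, C skipped.
Slots: [1:F] [2:B]
Profit = 47 + 54 = 101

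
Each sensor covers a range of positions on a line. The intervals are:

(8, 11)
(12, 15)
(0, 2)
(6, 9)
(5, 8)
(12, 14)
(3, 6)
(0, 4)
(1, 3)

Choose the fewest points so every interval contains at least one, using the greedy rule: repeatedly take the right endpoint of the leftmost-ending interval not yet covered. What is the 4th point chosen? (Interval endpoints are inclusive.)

Sorted: [0,2] [1,3] [0,4] [3,6] [5,8] [6,9] [8,11] [12,14] [12,15]
{[0,2],[1,3],[0,4]} hit by 2; {[3,6],[5,8],[6,9]} hit by 6; {[8,11]} hit by 11; {[12,14],[12,15]} hit by 14.
Points: 2, 6, 11, 14 (4 total).

14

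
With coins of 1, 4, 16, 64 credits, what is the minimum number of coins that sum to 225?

6

Use the largest denomination that fits, subtract, and repeat.
225 = 3×64 + 2×16 + 1×1
Total coins = 3 + 2 + 1 = 6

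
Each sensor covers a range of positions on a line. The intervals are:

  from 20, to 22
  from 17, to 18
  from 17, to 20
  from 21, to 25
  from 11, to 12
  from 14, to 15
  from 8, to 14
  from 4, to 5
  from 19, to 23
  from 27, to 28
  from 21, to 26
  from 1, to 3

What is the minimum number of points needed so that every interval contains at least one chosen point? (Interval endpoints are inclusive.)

Sort by right endpoint; whenever an interval is uncovered, place a point at its right end.
Sorted: [1,3] [4,5] [11,12] [8,14] [14,15] [17,18] [17,20] [20,22] [19,23] [21,25] [21,26] [27,28]
{[1,3]} hit by 3; {[4,5]} hit by 5; {[11,12],[8,14]} hit by 12; {[14,15]} hit by 15; {[17,18],[17,20]} hit by 18; {[20,22],[19,23],[21,25],[21,26]} hit by 22; {[27,28]} hit by 28.
Points: 3, 5, 12, 15, 18, 22, 28 (7 total).

7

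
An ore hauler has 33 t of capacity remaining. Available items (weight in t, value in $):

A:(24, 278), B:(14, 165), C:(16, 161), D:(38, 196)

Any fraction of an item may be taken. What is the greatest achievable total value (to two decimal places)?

Ratios (sorted): B 11.79, A 11.58, C 10.06, D 5.16
take B (14 @ 165); take 19/24 of A → 220.08. Capacity used 33/33.
Total value = 385.08

385.08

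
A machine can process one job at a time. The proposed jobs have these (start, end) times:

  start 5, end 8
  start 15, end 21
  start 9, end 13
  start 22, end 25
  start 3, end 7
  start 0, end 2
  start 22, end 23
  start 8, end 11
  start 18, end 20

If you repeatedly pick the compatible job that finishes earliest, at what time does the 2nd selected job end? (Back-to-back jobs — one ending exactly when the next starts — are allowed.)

7

Greedy by earliest finish: after sorting by end time, pick each interval compatible with the last pick.
By end time: (0,2), (3,7), (5,8), (8,11), (9,13), (18,20), (15,21), (22,23), (22,25).
Pick (0,2); next start ≥ 2 → (3,7); next start ≥ 7 → (8,11); next start ≥ 11 → (18,20); next start ≥ 20 → (22,23).
Selected: (0,2) (3,7) (8,11) (18,20) (22,23)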